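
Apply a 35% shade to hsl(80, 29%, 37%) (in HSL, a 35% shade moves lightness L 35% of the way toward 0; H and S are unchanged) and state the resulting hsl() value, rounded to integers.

hsl(80, 29%, 24%)

L moves 35% from 37 toward 0: 37 − 12.95 = 24.05 → 24.
H and S are unchanged.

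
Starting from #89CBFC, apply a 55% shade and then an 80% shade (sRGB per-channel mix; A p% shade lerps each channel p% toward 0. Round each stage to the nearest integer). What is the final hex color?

#0C1217

#89CBFC is rgb(137, 203, 252).
A 55% shade moves each channel 55% toward 0:
  R: 137 − 75.35 = 61.65 → 62
  G: 203 − 111.65 = 91.35 → 91
  B: 252 − 138.6 = 113.4 → 113
After the shade: rgb(62, 91, 113) = #3E5B71.
An 80% shade moves each channel 80% toward 0:
  R: 62 − 49.6 = 12.4 → 12
  G: 91 − 72.8 = 18.2 → 18
  B: 113 + 0.8×(0−113) = 113 − 90.4 = 22.6 → 23
rgb(12, 18, 23) = #0C1217.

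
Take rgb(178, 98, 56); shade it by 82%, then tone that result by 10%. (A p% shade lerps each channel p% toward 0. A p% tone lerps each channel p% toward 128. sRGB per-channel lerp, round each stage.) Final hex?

Per channel, c → c + 0.82(0 − c):
  R: 178 + 0.82×(0−178) = 178 − 145.96 = 32.04 → 32
  G: 98 + 0.82×(0−98) = 98 − 80.36 = 17.64 → 18
  B: 56 + 0.82×(0−56) = 56 − 45.92 = 10.08 → 10
After the shade: rgb(32, 18, 10) = #20120A.
Lerp each channel 10% toward 128:
  R: 32 + 0.1×(128−32) = 32 + 9.6 = 41.6 → 42
  G: 18 + 0.1×(128−18) = 18 + 11 = 29 → 29
  B: 10 + 11.8 = 21.8 → 22
rgb(42, 29, 22) = #2A1D16.

#2A1D16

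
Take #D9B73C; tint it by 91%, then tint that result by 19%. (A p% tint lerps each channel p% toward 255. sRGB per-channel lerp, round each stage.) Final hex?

#FDFAF0

#D9B73C is rgb(217, 183, 60).
A 91% tint moves each channel 91% toward 255:
  R: 217 + 0.91×(255−217) = 217 + 34.58 = 251.58 → 252
  G: 183 + 0.91×(255−183) = 183 + 65.52 = 248.52 → 249
  B: 60 + 0.91×(255−60) = 60 + 177.45 = 237.45 → 237
After the tint: rgb(252, 249, 237) = #FCF9ED.
Lerp each channel 19% toward 255:
  R: 252 + 0.19×(255−252) = 252 + 0.57 = 252.57 → 253
  G: 249 + 1.14 = 250.14 → 250
  B: 237 + 0.19×(255−237) = 237 + 3.42 = 240.42 → 240
rgb(253, 250, 240) = #FDFAF0.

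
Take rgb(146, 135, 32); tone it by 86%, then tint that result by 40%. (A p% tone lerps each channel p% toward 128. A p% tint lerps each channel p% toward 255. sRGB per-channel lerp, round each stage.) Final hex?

Lerp each channel 86% toward 128:
  R: 146 − 15.48 = 130.52 → 131
  G: 135 − 6.02 = 128.98 → 129
  B: 32 + 0.86×(128−32) = 32 + 82.56 = 114.56 → 115
After the tone: rgb(131, 129, 115) = #838173.
Per channel, c → c + 0.4(255 − c):
  R: 131 + 0.4×(255−131) = 131 + 49.6 = 180.6 → 181
  G: 129 + 0.4×(255−129) = 129 + 50.4 = 179.4 → 179
  B: 115 + 56 = 171 → 171
rgb(181, 179, 171) = #B5B3AB.

#B5B3AB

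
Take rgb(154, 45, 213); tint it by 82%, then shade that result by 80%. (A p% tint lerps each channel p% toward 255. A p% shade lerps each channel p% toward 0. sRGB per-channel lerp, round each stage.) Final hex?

An 82% tint moves each channel 82% toward 255:
  R: 154 + 0.82×(255−154) = 154 + 82.82 = 236.82 → 237
  G: 45 + 0.82×(255−45) = 45 + 172.2 = 217.2 → 217
  B: 213 + 0.82×(255−213) = 213 + 34.44 = 247.44 → 247
After the tint: rgb(237, 217, 247) = #EDD9F7.
Per channel, c → c + 0.8(0 − c):
  R: 237 + 0.8×(0−237) = 237 − 189.6 = 47.4 → 47
  G: 217 + 0.8×(0−217) = 217 − 173.6 = 43.4 → 43
  B: 247 + 0.8×(0−247) = 247 − 197.6 = 49.4 → 49
rgb(47, 43, 49) = #2F2B31.

#2F2B31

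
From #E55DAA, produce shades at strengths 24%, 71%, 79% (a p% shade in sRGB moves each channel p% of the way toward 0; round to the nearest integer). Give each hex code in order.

#AE4781, #421B31, #301424

#E55DAA is rgb(229, 93, 170).
24%: (229 − 54.96 = 174.04→174, 93 − 22.32 = 70.68→71, 170 − 40.8 = 129.2→129) → #AE4781
71%: (229 − 162.59 = 66.41→66, 93 − 66.03 = 26.97→27, 170 − 120.7 = 49.3→49) → #421B31
79%: (229 − 180.91 = 48.09→48, 93 − 73.47 = 19.53→20, 170 − 134.3 = 35.7→36) → #301424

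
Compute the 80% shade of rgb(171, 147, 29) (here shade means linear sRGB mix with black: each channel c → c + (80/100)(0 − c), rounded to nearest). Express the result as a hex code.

#221D06

Per channel, c → c + 0.8(0 − c):
  R: 171 + 0.8×(0−171) = 171 − 136.8 = 34.2 → 34
  G: 147 + 0.8×(0−147) = 147 − 117.6 = 29.4 → 29
  B: 29 − 23.2 = 5.8 → 6
rgb(34, 29, 6) = #221D06.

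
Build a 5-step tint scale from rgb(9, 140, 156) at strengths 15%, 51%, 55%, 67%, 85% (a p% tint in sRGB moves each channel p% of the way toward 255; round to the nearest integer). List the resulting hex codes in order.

#2e9dab, #86c7ce, #90cbd2, #aed9de, #daeef0

15%: (9 + 36.9 = 45.9→46, 140 + 17.25 = 157.25→157, 156 + 14.85 = 170.85→171) → #2e9dab
51%: (9 + 125.46 = 134.46→134, 140 + 58.65 = 198.65→199, 156 + 50.49 = 206.49→206) → #86c7ce
55%: (9 + 135.3 = 144.3→144, 140 + 63.25 = 203.25→203, 156 + 54.45 = 210.45→210) → #90cbd2
67%: (9 + 164.82 = 173.82→174, 140 + 77.05 = 217.05→217, 156 + 66.33 = 222.33→222) → #aed9de
85%: (9 + 209.1 = 218.1→218, 140 + 97.75 = 237.75→238, 156 + 84.15 = 240.15→240) → #daeef0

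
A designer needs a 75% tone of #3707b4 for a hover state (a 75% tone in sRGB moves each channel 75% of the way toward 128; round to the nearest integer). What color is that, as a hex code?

#3707b4 is rgb(55, 7, 180).
Per channel, c → c + 0.75(128 − c):
  R: 55 + 54.75 = 109.75 → 110
  G: 7 + 0.75×(128−7) = 7 + 90.75 = 97.75 → 98
  B: 180 + 0.75×(128−180) = 180 − 39 = 141 → 141
rgb(110, 98, 141) = #6e628d.

#6e628d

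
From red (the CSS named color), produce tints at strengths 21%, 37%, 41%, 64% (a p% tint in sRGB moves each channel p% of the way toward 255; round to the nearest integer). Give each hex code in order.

CSS red is rgb(255, 0, 0).
21%: (255→255, 0 + 53.55 = 53.55→54, 0 + 53.55 = 53.55→54) → #ff3636
37%: (255→255, 0 + 94.35 = 94.35→94, 0 + 94.35 = 94.35→94) → #ff5e5e
41%: (255→255, 0 + 104.55 = 104.55→105, 0 + 104.55 = 104.55→105) → #ff6969
64%: (255→255, 0 + 163.2 = 163.2→163, 0 + 163.2 = 163.2→163) → #ffa3a3

#ff3636, #ff5e5e, #ff6969, #ffa3a3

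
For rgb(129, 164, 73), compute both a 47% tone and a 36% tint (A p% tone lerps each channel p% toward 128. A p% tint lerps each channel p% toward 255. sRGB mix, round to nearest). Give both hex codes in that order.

#819363, #AEC58B

47% tone:
  R: 129 + 0.47×(128−129) = 129 − 0.47 = 128.53 → 129
  G: 164 + 0.47×(128−164) = 164 − 16.92 = 147.08 → 147
  B: 73 + 25.85 = 98.85 → 99
  → #819363
36% tint:
  R: 129 + 0.36×(255−129) = 129 + 45.36 = 174.36 → 174
  G: 164 + 32.76 = 196.76 → 197
  B: 73 + 65.52 = 138.52 → 139
  → #AEC58B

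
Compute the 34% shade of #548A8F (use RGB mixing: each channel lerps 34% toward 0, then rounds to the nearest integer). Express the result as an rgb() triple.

rgb(55, 91, 94)

#548A8F is rgb(84, 138, 143).
Per channel, c → c + 0.34(0 − c):
  R: 84 − 28.56 = 55.44 → 55
  G: 138 + 0.34×(0−138) = 138 − 46.92 = 91.08 → 91
  B: 143 + 0.34×(0−143) = 143 − 48.62 = 94.38 → 94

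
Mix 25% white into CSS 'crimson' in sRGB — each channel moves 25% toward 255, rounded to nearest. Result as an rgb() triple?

CSS crimson is rgb(220, 20, 60).
A 25% tint moves each channel 25% toward 255:
  R: 220 + 8.75 = 228.75 → 229
  G: 20 + 0.25×(255−20) = 20 + 58.75 = 78.75 → 79
  B: 60 + 0.25×(255−60) = 60 + 48.75 = 108.75 → 109

rgb(229, 79, 109)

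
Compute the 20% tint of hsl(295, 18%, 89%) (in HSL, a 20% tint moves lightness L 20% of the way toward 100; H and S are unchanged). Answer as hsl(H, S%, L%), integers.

hsl(295, 18%, 91%)

L moves 20% from 89 toward 100: 89 + 2.2 = 91.2 → 91.
H and S are unchanged.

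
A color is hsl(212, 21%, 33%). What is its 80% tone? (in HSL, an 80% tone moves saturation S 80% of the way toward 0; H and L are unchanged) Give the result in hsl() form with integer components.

hsl(212, 4%, 33%)

S moves 80% from 21 toward 0: 21 − 16.8 = 4.2 → 4.
H and L are unchanged.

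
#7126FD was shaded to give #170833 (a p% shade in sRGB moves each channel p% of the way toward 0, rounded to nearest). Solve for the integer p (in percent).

#7126FD is rgb(113, 38, 253); #170833 is rgb(23, 8, 51).
On the B channel (widest range): 51 ≈ 253 + (p/100)(0 − 253), so p ≈ 100×(51 − 253)/(0 − 253) = -20200/-253 = 79.84.
p = 80 reproduces all three channels after rounding.

80%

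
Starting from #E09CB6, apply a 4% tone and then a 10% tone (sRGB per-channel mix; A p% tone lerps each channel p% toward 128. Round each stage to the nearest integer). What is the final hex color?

#E09CB6 is rgb(224, 156, 182).
Lerp each channel 4% toward 128:
  R: 224 + 0.04×(128−224) = 224 − 3.84 = 220.16 → 220
  G: 156 + 0.04×(128−156) = 156 − 1.12 = 154.88 → 155
  B: 182 + 0.04×(128−182) = 182 − 2.16 = 179.84 → 180
After the tone: rgb(220, 155, 180) = #DC9BB4.
A 10% tone moves each channel 10% toward 128:
  R: 220 − 9.2 = 210.8 → 211
  G: 155 − 2.7 = 152.3 → 152
  B: 180 − 5.2 = 174.8 → 175
rgb(211, 152, 175) = #D398AF.

#D398AF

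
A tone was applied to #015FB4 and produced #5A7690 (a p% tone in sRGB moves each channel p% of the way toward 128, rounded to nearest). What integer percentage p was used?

70%

#015FB4 is rgb(1, 95, 180); #5A7690 is rgb(90, 118, 144).
On the R channel (widest range): 90 ≈ 1 + (p/100)(128 − 1), so p ≈ 100×(90 − 1)/(128 − 1) = 8900/127 = 70.08.
p = 70 reproduces all three channels after rounding.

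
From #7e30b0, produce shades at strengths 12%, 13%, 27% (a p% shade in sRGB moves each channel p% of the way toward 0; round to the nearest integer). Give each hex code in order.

#7e30b0 is rgb(126, 48, 176).
12%: (126 − 15.12 = 110.88→111, 48 − 5.76 = 42.24→42, 176 − 21.12 = 154.88→155) → #6f2a9b
13%: (126 − 16.38 = 109.62→110, 48 − 6.24 = 41.76→42, 176 − 22.88 = 153.12→153) → #6e2a99
27%: (126 − 34.02 = 91.98→92, 48 − 12.96 = 35.04→35, 176 − 47.52 = 128.48→128) → #5c2380

#6f2a9b, #6e2a99, #5c2380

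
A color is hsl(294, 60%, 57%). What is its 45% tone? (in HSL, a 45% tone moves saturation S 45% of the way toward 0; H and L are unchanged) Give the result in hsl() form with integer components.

S moves 45% from 60 toward 0: 60 − 27 = 33 → 33.
H and L are unchanged.

hsl(294, 33%, 57%)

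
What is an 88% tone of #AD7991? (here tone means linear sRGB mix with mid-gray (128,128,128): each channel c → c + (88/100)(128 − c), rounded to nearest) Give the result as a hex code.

#857F82

#AD7991 is rgb(173, 121, 145).
Lerp each channel 88% toward 128:
  R: 173 − 39.6 = 133.4 → 133
  G: 121 + 0.88×(128−121) = 121 + 6.16 = 127.16 → 127
  B: 145 − 14.96 = 130.04 → 130
rgb(133, 127, 130) = #857F82.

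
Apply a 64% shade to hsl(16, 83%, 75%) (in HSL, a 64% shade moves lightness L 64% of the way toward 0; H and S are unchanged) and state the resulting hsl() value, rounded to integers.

hsl(16, 83%, 27%)

L moves 64% from 75 toward 0: 75 − 48 = 27 → 27.
H and S are unchanged.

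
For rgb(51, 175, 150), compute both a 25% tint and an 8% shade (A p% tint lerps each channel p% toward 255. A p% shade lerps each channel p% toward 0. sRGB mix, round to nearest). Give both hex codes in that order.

#66C3B0, #2FA18A

25% tint:
  R: 51 + 0.25×(255−51) = 51 + 51 = 102 → 102
  G: 175 + 20 = 195 → 195
  B: 150 + 0.25×(255−150) = 150 + 26.25 = 176.25 → 176
  → #66C3B0
8% shade:
  R: 51 + 0.08×(0−51) = 51 − 4.08 = 46.92 → 47
  G: 175 − 14 = 161 → 161
  B: 150 + 0.08×(0−150) = 150 − 12 = 138 → 138
  → #2FA18A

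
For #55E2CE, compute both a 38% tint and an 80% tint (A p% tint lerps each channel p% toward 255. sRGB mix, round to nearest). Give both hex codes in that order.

#55E2CE is rgb(85, 226, 206).
38% tint:
  R: 85 + 0.38×(255−85) = 85 + 64.6 = 149.6 → 150
  G: 226 + 11.02 = 237.02 → 237
  B: 206 + 0.38×(255−206) = 206 + 18.62 = 224.62 → 225
  → #96EDE1
80% tint:
  R: 85 + 0.8×(255−85) = 85 + 136 = 221 → 221
  G: 226 + 0.8×(255−226) = 226 + 23.2 = 249.2 → 249
  B: 206 + 0.8×(255−206) = 206 + 39.2 = 245.2 → 245
  → #DDF9F5

#96EDE1, #DDF9F5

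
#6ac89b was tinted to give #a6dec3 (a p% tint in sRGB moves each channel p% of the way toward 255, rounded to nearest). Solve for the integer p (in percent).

#6ac89b is rgb(106, 200, 155); #a6dec3 is rgb(166, 222, 195).
On the R channel (widest range): 166 ≈ 106 + (p/100)(255 − 106), so p ≈ 100×(166 − 106)/(255 − 106) = 6000/149 = 40.27.
p = 40 reproduces all three channels after rounding.

40%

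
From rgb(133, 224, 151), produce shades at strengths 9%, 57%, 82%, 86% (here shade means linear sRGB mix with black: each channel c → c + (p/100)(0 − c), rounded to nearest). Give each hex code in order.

#79cc89, #396041, #18281b, #131f15

9%: (133 − 11.97 = 121.03→121, 224 − 20.16 = 203.84→204, 151 − 13.59 = 137.41→137) → #79cc89
57%: (133 − 75.81 = 57.19→57, 224 − 127.68 = 96.32→96, 151 − 86.07 = 64.93→65) → #396041
82%: (133 − 109.06 = 23.94→24, 224 − 183.68 = 40.32→40, 151 − 123.82 = 27.18→27) → #18281b
86%: (133 − 114.38 = 18.62→19, 224 − 192.64 = 31.36→31, 151 − 129.86 = 21.14→21) → #131f15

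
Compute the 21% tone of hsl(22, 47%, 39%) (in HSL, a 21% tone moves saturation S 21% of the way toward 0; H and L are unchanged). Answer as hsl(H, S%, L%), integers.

S moves 21% from 47 toward 0: 47 − 9.87 = 37.13 → 37.
H and L are unchanged.

hsl(22, 37%, 39%)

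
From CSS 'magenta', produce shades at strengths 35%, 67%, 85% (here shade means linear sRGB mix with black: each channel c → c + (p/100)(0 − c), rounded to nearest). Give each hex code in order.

CSS magenta is rgb(255, 0, 255).
35%: (255 − 89.25 = 165.75→166, 0→0, 255 − 89.25 = 165.75→166) → #A600A6
67%: (255 − 170.85 = 84.15→84, 0→0, 255 − 170.85 = 84.15→84) → #540054
85%: (255 − 216.75 = 38.25→38, 0→0, 255 − 216.75 = 38.25→38) → #260026

#A600A6, #540054, #260026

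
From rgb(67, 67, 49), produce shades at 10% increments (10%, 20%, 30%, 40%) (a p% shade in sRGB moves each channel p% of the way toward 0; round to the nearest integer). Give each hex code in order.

#3c3c2c, #363627, #2f2f22, #28281d

10%: (67 − 6.7 = 60.3→60, 67 − 6.7 = 60.3→60, 49 − 4.9 = 44.1→44) → #3c3c2c
20%: (67 − 13.4 = 53.6→54, 67 − 13.4 = 53.6→54, 49 − 9.8 = 39.2→39) → #363627
30%: (67 − 20.1 = 46.9→47, 67 − 20.1 = 46.9→47, 49 − 14.7 = 34.3→34) → #2f2f22
40%: (67 − 26.8 = 40.2→40, 67 − 26.8 = 40.2→40, 49 − 19.6 = 29.4→29) → #28281d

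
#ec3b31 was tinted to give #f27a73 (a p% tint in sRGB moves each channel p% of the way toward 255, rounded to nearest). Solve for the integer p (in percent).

#ec3b31 is rgb(236, 59, 49); #f27a73 is rgb(242, 122, 115).
On the B channel (widest range): 115 ≈ 49 + (p/100)(255 − 49), so p ≈ 100×(115 − 49)/(255 − 49) = 6600/206 = 32.04.
p = 32 reproduces all three channels after rounding.

32%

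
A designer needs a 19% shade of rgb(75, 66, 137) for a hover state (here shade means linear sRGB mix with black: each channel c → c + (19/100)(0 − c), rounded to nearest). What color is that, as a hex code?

A 19% shade moves each channel 19% toward 0:
  R: 75 − 14.25 = 60.75 → 61
  G: 66 − 12.54 = 53.46 → 53
  B: 137 + 0.19×(0−137) = 137 − 26.03 = 110.97 → 111
rgb(61, 53, 111) = #3d356f.

#3d356f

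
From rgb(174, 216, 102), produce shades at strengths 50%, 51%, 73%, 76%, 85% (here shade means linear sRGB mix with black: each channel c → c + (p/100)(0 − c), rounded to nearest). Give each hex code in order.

50%: (174 − 87 = 87→87, 216 − 108 = 108→108, 102 − 51 = 51→51) → #576c33
51%: (174 − 88.74 = 85.26→85, 216 − 110.16 = 105.84→106, 102 − 52.02 = 49.98→50) → #556a32
73%: (174 − 127.02 = 46.98→47, 216 − 157.68 = 58.32→58, 102 − 74.46 = 27.54→28) → #2f3a1c
76%: (174 − 132.24 = 41.76→42, 216 − 164.16 = 51.84→52, 102 − 77.52 = 24.48→24) → #2a3418
85%: (174 − 147.9 = 26.1→26, 216 − 183.6 = 32.4→32, 102 − 86.7 = 15.3→15) → #1a200f

#576c33, #556a32, #2f3a1c, #2a3418, #1a200f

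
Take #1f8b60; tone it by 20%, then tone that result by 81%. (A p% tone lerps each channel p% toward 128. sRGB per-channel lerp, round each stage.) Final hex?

#71827b

#1f8b60 is rgb(31, 139, 96).
Per channel, c → c + 0.2(128 − c):
  R: 31 + 0.2×(128−31) = 31 + 19.4 = 50.4 → 50
  G: 139 − 2.2 = 136.8 → 137
  B: 96 + 6.4 = 102.4 → 102
After the tone: rgb(50, 137, 102) = #328966.
Per channel, c → c + 0.81(128 − c):
  R: 50 + 0.81×(128−50) = 50 + 63.18 = 113.18 → 113
  G: 137 − 7.29 = 129.71 → 130
  B: 102 + 0.81×(128−102) = 102 + 21.06 = 123.06 → 123
rgb(113, 130, 123) = #71827b.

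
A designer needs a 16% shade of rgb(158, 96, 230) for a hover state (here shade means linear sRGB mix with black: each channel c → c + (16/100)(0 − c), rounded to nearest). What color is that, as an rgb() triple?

Per channel, c → c + 0.16(0 − c):
  R: 158 + 0.16×(0−158) = 158 − 25.28 = 132.72 → 133
  G: 96 − 15.36 = 80.64 → 81
  B: 230 − 36.8 = 193.2 → 193

rgb(133, 81, 193)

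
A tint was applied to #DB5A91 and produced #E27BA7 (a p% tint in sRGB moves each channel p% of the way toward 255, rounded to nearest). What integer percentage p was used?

#DB5A91 is rgb(219, 90, 145); #E27BA7 is rgb(226, 123, 167).
On the G channel (widest range): 123 ≈ 90 + (p/100)(255 − 90), so p ≈ 100×(123 − 90)/(255 − 90) = 3300/165 = 20.00.
p = 20 reproduces all three channels after rounding.

20%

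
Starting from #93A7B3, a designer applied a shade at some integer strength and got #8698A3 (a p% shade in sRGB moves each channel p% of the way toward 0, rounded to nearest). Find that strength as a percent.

9%

#93A7B3 is rgb(147, 167, 179); #8698A3 is rgb(134, 152, 163).
On the B channel (widest range): 163 ≈ 179 + (p/100)(0 − 179), so p ≈ 100×(163 − 179)/(0 − 179) = -1600/-179 = 8.94.
p = 9 reproduces all three channels after rounding.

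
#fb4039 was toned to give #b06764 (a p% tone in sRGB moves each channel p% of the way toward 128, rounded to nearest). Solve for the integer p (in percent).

61%

#fb4039 is rgb(251, 64, 57); #b06764 is rgb(176, 103, 100).
On the R channel (widest range): 176 ≈ 251 + (p/100)(128 − 251), so p ≈ 100×(176 − 251)/(128 − 251) = -7500/-123 = 60.98.
p = 61 reproduces all three channels after rounding.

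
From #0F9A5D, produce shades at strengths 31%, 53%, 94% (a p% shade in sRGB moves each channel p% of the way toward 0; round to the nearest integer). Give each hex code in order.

#0A6A40, #07482C, #010906

#0F9A5D is rgb(15, 154, 93).
31%: (15 − 4.65 = 10.35→10, 154 − 47.74 = 106.26→106, 93 − 28.83 = 64.17→64) → #0A6A40
53%: (15 − 7.95 = 7.05→7, 154 − 81.62 = 72.38→72, 93 − 49.29 = 43.71→44) → #07482C
94%: (15 − 14.1 = 0.9→1, 154 − 144.76 = 9.24→9, 93 − 87.42 = 5.58→6) → #010906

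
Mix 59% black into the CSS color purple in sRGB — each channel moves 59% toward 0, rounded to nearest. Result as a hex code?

#340034

CSS purple is rgb(128, 0, 128).
Lerp each channel 59% toward 0:
  R: 128 − 75.52 = 52.48 → 52
  G: 0 + 0.59×(0−0) = 0 + 0 = 0 → 0
  B: 128 + 0.59×(0−128) = 128 − 75.52 = 52.48 → 52
rgb(52, 0, 52) = #340034.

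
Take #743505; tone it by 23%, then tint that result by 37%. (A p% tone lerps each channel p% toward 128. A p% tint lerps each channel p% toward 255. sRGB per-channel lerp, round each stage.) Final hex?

#A98A73

#743505 is rgb(116, 53, 5).
Per channel, c → c + 0.23(128 − c):
  R: 116 + 0.23×(128−116) = 116 + 2.76 = 118.76 → 119
  G: 53 + 17.25 = 70.25 → 70
  B: 5 + 0.23×(128−5) = 5 + 28.29 = 33.29 → 33
After the tone: rgb(119, 70, 33) = #774621.
Lerp each channel 37% toward 255:
  R: 119 + 0.37×(255−119) = 119 + 50.32 = 169.32 → 169
  G: 70 + 0.37×(255−70) = 70 + 68.45 = 138.45 → 138
  B: 33 + 82.14 = 115.14 → 115
rgb(169, 138, 115) = #A98A73.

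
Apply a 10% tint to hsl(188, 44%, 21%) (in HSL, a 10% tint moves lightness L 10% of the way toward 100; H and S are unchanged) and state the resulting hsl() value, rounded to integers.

L moves 10% from 21 toward 100: 21 + 7.9 = 28.9 → 29.
H and S are unchanged.

hsl(188, 44%, 29%)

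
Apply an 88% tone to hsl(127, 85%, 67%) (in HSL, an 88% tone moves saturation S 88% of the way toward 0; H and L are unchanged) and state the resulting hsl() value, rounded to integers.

S moves 88% from 85 toward 0: 85 − 74.8 = 10.2 → 10.
H and L are unchanged.

hsl(127, 10%, 67%)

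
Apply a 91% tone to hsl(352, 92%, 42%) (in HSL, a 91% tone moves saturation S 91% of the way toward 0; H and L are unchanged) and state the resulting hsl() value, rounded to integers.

hsl(352, 8%, 42%)

S moves 91% from 92 toward 0: 92 − 83.72 = 8.28 → 8.
H and L are unchanged.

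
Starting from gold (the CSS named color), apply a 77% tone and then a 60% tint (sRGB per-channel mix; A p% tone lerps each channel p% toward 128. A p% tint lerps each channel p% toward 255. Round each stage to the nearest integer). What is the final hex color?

#d8d4c1

CSS gold is rgb(255, 215, 0).
Per channel, c → c + 0.77(128 − c):
  R: 255 − 97.79 = 157.21 → 157
  G: 215 + 0.77×(128−215) = 215 − 66.99 = 148.01 → 148
  B: 0 + 0.77×(128−0) = 0 + 98.56 = 98.56 → 99
After the tone: rgb(157, 148, 99) = #9d9463.
A 60% tint moves each channel 60% toward 255:
  R: 157 + 0.6×(255−157) = 157 + 58.8 = 215.8 → 216
  G: 148 + 64.2 = 212.2 → 212
  B: 99 + 93.6 = 192.6 → 193
rgb(216, 212, 193) = #d8d4c1.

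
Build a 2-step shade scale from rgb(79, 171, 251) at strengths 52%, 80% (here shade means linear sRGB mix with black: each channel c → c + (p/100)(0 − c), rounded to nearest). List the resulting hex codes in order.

#265278, #102232

52%: (79 − 41.08 = 37.92→38, 171 − 88.92 = 82.08→82, 251 − 130.52 = 120.48→120) → #265278
80%: (79 − 63.2 = 15.8→16, 171 − 136.8 = 34.2→34, 251 − 200.8 = 50.2→50) → #102232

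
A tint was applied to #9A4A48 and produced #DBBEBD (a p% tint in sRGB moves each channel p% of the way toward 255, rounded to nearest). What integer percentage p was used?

#9A4A48 is rgb(154, 74, 72); #DBBEBD is rgb(219, 190, 189).
On the B channel (widest range): 189 ≈ 72 + (p/100)(255 − 72), so p ≈ 100×(189 − 72)/(255 − 72) = 11700/183 = 63.93.
p = 64 reproduces all three channels after rounding.

64%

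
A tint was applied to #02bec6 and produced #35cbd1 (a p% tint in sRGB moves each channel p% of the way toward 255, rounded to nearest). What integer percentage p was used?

#02bec6 is rgb(2, 190, 198); #35cbd1 is rgb(53, 203, 209).
On the R channel (widest range): 53 ≈ 2 + (p/100)(255 − 2), so p ≈ 100×(53 − 2)/(255 − 2) = 5100/253 = 20.16.
p = 20 reproduces all three channels after rounding.

20%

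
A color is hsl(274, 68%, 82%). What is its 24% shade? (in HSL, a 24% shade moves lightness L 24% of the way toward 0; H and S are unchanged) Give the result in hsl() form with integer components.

L moves 24% from 82 toward 0: 82 − 19.68 = 62.32 → 62.
H and S are unchanged.

hsl(274, 68%, 62%)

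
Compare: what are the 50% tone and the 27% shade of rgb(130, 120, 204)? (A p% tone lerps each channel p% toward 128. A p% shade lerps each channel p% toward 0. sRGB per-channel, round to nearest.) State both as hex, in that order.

#817ca6, #5f5895

50% tone:
  R: 130 − 1 = 129 → 129
  G: 120 + 0.5×(128−120) = 120 + 4 = 124 → 124
  B: 204 − 38 = 166 → 166
  → #817ca6
27% shade:
  R: 130 − 35.1 = 94.9 → 95
  G: 120 − 32.4 = 87.6 → 88
  B: 204 + 0.27×(0−204) = 204 − 55.08 = 148.92 → 149
  → #5f5895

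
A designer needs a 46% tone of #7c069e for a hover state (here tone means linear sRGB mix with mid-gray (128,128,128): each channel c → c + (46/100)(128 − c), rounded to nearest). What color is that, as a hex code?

#7c069e is rgb(124, 6, 158).
Lerp each channel 46% toward 128:
  R: 124 + 0.46×(128−124) = 124 + 1.84 = 125.84 → 126
  G: 6 + 0.46×(128−6) = 6 + 56.12 = 62.12 → 62
  B: 158 + 0.46×(128−158) = 158 − 13.8 = 144.2 → 144
rgb(126, 62, 144) = #7e3e90.

#7e3e90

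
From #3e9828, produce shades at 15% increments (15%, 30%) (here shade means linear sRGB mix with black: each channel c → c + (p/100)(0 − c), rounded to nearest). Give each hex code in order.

#3e9828 is rgb(62, 152, 40).
15%: (62 − 9.3 = 52.7→53, 152 − 22.8 = 129.2→129, 40 − 6 = 34→34) → #358122
30%: (62 − 18.6 = 43.4→43, 152 − 45.6 = 106.4→106, 40 − 12 = 28→28) → #2b6a1c

#358122, #2b6a1c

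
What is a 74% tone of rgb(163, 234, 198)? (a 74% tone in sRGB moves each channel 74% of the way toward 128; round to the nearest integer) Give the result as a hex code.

#899C92

A 74% tone moves each channel 74% toward 128:
  R: 163 + 0.74×(128−163) = 163 − 25.9 = 137.1 → 137
  G: 234 − 78.44 = 155.56 → 156
  B: 198 + 0.74×(128−198) = 198 − 51.8 = 146.2 → 146
rgb(137, 156, 146) = #899C92.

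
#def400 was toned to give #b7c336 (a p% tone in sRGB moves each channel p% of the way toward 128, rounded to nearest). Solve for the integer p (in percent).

#def400 is rgb(222, 244, 0); #b7c336 is rgb(183, 195, 54).
On the B channel (widest range): 54 ≈ 0 + (p/100)(128 − 0), so p ≈ 100×(54 − 0)/(128 − 0) = 5400/128 = 42.19.
p = 42 reproduces all three channels after rounding.

42%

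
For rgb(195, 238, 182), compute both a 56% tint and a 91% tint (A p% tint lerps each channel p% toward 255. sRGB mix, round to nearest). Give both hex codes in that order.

56% tint:
  R: 195 + 33.6 = 228.6 → 229
  G: 238 + 0.56×(255−238) = 238 + 9.52 = 247.52 → 248
  B: 182 + 40.88 = 222.88 → 223
  → #E5F8DF
91% tint:
  R: 195 + 0.91×(255−195) = 195 + 54.6 = 249.6 → 250
  G: 238 + 0.91×(255−238) = 238 + 15.47 = 253.47 → 253
  B: 182 + 66.43 = 248.43 → 248
  → #FAFDF8

#E5F8DF, #FAFDF8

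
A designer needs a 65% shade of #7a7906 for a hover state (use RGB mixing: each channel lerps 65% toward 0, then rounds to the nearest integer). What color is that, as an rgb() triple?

rgb(43, 42, 2)

#7a7906 is rgb(122, 121, 6).
Per channel, c → c + 0.65(0 − c):
  R: 122 + 0.65×(0−122) = 122 − 79.3 = 42.7 → 43
  G: 121 − 78.65 = 42.35 → 42
  B: 6 − 3.9 = 2.1 → 2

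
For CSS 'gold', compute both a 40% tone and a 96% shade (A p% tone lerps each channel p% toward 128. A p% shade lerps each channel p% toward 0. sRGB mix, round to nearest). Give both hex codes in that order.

CSS gold is rgb(255, 215, 0).
40% tone:
  R: 255 − 50.8 = 204.2 → 204
  G: 215 + 0.4×(128−215) = 215 − 34.8 = 180.2 → 180
  B: 0 + 51.2 = 51.2 → 51
  → #ccb433
96% shade:
  R: 255 − 244.8 = 10.2 → 10
  G: 215 + 0.96×(0−215) = 215 − 206.4 = 8.6 → 9
  B: 0 + 0.96×(0−0) = 0 + 0 = 0 → 0
  → #0a0900

#ccb433, #0a0900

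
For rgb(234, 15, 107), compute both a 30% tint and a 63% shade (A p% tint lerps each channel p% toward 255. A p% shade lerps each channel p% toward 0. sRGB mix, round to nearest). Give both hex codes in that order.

#f05797, #570628

30% tint:
  R: 234 + 0.3×(255−234) = 234 + 6.3 = 240.3 → 240
  G: 15 + 0.3×(255−15) = 15 + 72 = 87 → 87
  B: 107 + 0.3×(255−107) = 107 + 44.4 = 151.4 → 151
  → #f05797
63% shade:
  R: 234 + 0.63×(0−234) = 234 − 147.42 = 86.58 → 87
  G: 15 + 0.63×(0−15) = 15 − 9.45 = 5.55 → 6
  B: 107 + 0.63×(0−107) = 107 − 67.41 = 39.59 → 40
  → #570628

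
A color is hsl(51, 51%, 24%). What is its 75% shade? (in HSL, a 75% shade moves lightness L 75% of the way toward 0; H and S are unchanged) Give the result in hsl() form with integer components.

hsl(51, 51%, 6%)

L moves 75% from 24 toward 0: 24 − 18 = 6 → 6.
H and S are unchanged.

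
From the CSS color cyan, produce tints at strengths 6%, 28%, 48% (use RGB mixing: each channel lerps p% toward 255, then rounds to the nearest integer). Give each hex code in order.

#0FFFFF, #47FFFF, #7AFFFF

CSS cyan is rgb(0, 255, 255).
6%: (0 + 15.3 = 15.3→15, 255→255, 255→255) → #0FFFFF
28%: (0 + 71.4 = 71.4→71, 255→255, 255→255) → #47FFFF
48%: (0 + 122.4 = 122.4→122, 255→255, 255→255) → #7AFFFF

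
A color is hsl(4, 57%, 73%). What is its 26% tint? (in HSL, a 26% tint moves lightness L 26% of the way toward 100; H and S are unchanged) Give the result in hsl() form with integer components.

hsl(4, 57%, 80%)

L moves 26% from 73 toward 100: 73 + 7.02 = 80.02 → 80.
H and S are unchanged.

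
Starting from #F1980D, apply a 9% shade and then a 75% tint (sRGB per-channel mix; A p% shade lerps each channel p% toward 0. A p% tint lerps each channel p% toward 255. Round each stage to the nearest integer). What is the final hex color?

#F6E2C2

#F1980D is rgb(241, 152, 13).
A 9% shade moves each channel 9% toward 0:
  R: 241 + 0.09×(0−241) = 241 − 21.69 = 219.31 → 219
  G: 152 − 13.68 = 138.32 → 138
  B: 13 + 0.09×(0−13) = 13 − 1.17 = 11.83 → 12
After the shade: rgb(219, 138, 12) = #DB8A0C.
Per channel, c → c + 0.75(255 − c):
  R: 219 + 27 = 246 → 246
  G: 138 + 87.75 = 225.75 → 226
  B: 12 + 0.75×(255−12) = 12 + 182.25 = 194.25 → 194
rgb(246, 226, 194) = #F6E2C2.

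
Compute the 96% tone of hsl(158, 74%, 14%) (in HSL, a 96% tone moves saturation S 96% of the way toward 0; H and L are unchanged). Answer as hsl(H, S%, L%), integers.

S moves 96% from 74 toward 0: 74 − 71.04 = 2.96 → 3.
H and L are unchanged.

hsl(158, 3%, 14%)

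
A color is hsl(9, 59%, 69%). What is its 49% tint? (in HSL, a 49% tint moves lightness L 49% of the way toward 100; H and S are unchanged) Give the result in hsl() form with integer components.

hsl(9, 59%, 84%)

L moves 49% from 69 toward 100: 69 + 15.19 = 84.19 → 84.
H and S are unchanged.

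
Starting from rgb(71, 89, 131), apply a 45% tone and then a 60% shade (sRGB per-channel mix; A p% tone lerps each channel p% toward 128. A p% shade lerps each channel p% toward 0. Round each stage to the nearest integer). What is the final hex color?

A 45% tone moves each channel 45% toward 128:
  R: 71 + 25.65 = 96.65 → 97
  G: 89 + 0.45×(128−89) = 89 + 17.55 = 106.55 → 107
  B: 131 − 1.35 = 129.65 → 130
After the tone: rgb(97, 107, 130) = #616B82.
Lerp each channel 60% toward 0:
  R: 97 + 0.6×(0−97) = 97 − 58.2 = 38.8 → 39
  G: 107 + 0.6×(0−107) = 107 − 64.2 = 42.8 → 43
  B: 130 + 0.6×(0−130) = 130 − 78 = 52 → 52
rgb(39, 43, 52) = #272B34.

#272B34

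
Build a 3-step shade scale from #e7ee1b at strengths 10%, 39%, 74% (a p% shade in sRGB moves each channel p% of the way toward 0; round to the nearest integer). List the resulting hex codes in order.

#e7ee1b is rgb(231, 238, 27).
10%: (231 − 23.1 = 207.9→208, 238 − 23.8 = 214.2→214, 27 − 2.7 = 24.3→24) → #d0d618
39%: (231 − 90.09 = 140.91→141, 238 − 92.82 = 145.18→145, 27 − 10.53 = 16.47→16) → #8d9110
74%: (231 − 170.94 = 60.06→60, 238 − 176.12 = 61.88→62, 27 − 19.98 = 7.02→7) → #3c3e07

#d0d618, #8d9110, #3c3e07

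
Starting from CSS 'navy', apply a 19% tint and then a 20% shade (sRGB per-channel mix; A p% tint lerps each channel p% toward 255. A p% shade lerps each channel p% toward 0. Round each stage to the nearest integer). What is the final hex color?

CSS navy is rgb(0, 0, 128).
Per channel, c → c + 0.19(255 − c):
  R: 0 + 48.45 = 48.45 → 48
  G: 0 + 48.45 = 48.45 → 48
  B: 128 + 24.13 = 152.13 → 152
After the tint: rgb(48, 48, 152) = #303098.
Per channel, c → c + 0.2(0 − c):
  R: 48 + 0.2×(0−48) = 48 − 9.6 = 38.4 → 38
  G: 48 + 0.2×(0−48) = 48 − 9.6 = 38.4 → 38
  B: 152 + 0.2×(0−152) = 152 − 30.4 = 121.6 → 122
rgb(38, 38, 122) = #26267a.

#26267a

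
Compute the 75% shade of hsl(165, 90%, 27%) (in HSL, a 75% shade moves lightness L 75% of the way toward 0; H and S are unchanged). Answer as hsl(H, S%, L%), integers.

L moves 75% from 27 toward 0: 27 − 20.25 = 6.75 → 7.
H and S are unchanged.

hsl(165, 90%, 7%)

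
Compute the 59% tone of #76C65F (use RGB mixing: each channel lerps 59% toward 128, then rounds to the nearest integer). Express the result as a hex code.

#76C65F is rgb(118, 198, 95).
Per channel, c → c + 0.59(128 − c):
  R: 118 + 0.59×(128−118) = 118 + 5.9 = 123.9 → 124
  G: 198 + 0.59×(128−198) = 198 − 41.3 = 156.7 → 157
  B: 95 + 19.47 = 114.47 → 114
rgb(124, 157, 114) = #7C9D72.

#7C9D72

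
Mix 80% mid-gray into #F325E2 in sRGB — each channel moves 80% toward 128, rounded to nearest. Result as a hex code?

#F325E2 is rgb(243, 37, 226).
An 80% tone moves each channel 80% toward 128:
  R: 243 − 92 = 151 → 151
  G: 37 + 0.8×(128−37) = 37 + 72.8 = 109.8 → 110
  B: 226 + 0.8×(128−226) = 226 − 78.4 = 147.6 → 148
rgb(151, 110, 148) = #976E94.

#976E94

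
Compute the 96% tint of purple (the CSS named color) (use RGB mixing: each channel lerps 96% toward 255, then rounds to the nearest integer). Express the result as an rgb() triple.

rgb(250, 245, 250)

CSS purple is rgb(128, 0, 128).
Per channel, c → c + 0.96(255 − c):
  R: 128 + 121.92 = 249.92 → 250
  G: 0 + 0.96×(255−0) = 0 + 244.8 = 244.8 → 245
  B: 128 + 0.96×(255−128) = 128 + 121.92 = 249.92 → 250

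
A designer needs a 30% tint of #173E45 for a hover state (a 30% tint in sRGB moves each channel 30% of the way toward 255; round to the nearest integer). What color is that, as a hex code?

#173E45 is rgb(23, 62, 69).
A 30% tint moves each channel 30% toward 255:
  R: 23 + 69.6 = 92.6 → 93
  G: 62 + 0.3×(255−62) = 62 + 57.9 = 119.9 → 120
  B: 69 + 55.8 = 124.8 → 125
rgb(93, 120, 125) = #5D787D.

#5D787D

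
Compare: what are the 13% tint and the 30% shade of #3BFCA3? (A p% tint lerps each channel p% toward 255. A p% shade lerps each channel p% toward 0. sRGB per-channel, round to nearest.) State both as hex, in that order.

#54FCAF, #29B072

#3BFCA3 is rgb(59, 252, 163).
13% tint:
  R: 59 + 25.48 = 84.48 → 84
  G: 252 + 0.39 = 252.39 → 252
  B: 163 + 11.96 = 174.96 → 175
  → #54FCAF
30% shade:
  R: 59 + 0.3×(0−59) = 59 − 17.7 = 41.3 → 41
  G: 252 − 75.6 = 176.4 → 176
  B: 163 + 0.3×(0−163) = 163 − 48.9 = 114.1 → 114
  → #29B072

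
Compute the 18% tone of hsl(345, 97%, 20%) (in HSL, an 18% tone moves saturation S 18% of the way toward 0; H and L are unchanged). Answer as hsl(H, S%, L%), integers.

S moves 18% from 97 toward 0: 97 − 17.46 = 79.54 → 80.
H and L are unchanged.

hsl(345, 80%, 20%)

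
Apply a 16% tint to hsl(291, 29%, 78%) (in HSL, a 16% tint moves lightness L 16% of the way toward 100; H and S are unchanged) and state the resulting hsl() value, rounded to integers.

hsl(291, 29%, 82%)

L moves 16% from 78 toward 100: 78 + 3.52 = 81.52 → 82.
H and S are unchanged.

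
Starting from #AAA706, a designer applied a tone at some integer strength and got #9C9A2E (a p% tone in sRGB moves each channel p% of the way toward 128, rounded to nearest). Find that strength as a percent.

#AAA706 is rgb(170, 167, 6); #9C9A2E is rgb(156, 154, 46).
On the B channel (widest range): 46 ≈ 6 + (p/100)(128 − 6), so p ≈ 100×(46 − 6)/(128 − 6) = 4000/122 = 32.79.
p = 33 reproduces all three channels after rounding.

33%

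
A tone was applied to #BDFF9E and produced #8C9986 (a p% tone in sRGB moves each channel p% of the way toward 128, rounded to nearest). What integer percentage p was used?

80%

#BDFF9E is rgb(189, 255, 158); #8C9986 is rgb(140, 153, 134).
On the G channel (widest range): 153 ≈ 255 + (p/100)(128 − 255), so p ≈ 100×(153 − 255)/(128 − 255) = -10200/-127 = 80.31.
p = 80 reproduces all three channels after rounding.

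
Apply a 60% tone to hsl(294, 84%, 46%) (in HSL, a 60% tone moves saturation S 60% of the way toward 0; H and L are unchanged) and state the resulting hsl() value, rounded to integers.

S moves 60% from 84 toward 0: 84 − 50.4 = 33.6 → 34.
H and L are unchanged.

hsl(294, 34%, 46%)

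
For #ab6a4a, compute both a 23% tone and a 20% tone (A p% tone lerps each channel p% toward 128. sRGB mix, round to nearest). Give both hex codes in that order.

#a16f56, #a26e55

#ab6a4a is rgb(171, 106, 74).
23% tone:
  R: 171 − 9.89 = 161.11 → 161
  G: 106 + 0.23×(128−106) = 106 + 5.06 = 111.06 → 111
  B: 74 + 0.23×(128−74) = 74 + 12.42 = 86.42 → 86
  → #a16f56
20% tone:
  R: 171 + 0.2×(128−171) = 171 − 8.6 = 162.4 → 162
  G: 106 + 0.2×(128−106) = 106 + 4.4 = 110.4 → 110
  B: 74 + 0.2×(128−74) = 74 + 10.8 = 84.8 → 85
  → #a26e55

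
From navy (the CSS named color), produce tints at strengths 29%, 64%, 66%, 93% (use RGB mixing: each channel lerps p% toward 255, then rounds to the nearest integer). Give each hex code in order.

CSS navy is rgb(0, 0, 128).
29%: (0 + 73.95 = 73.95→74, 0 + 73.95 = 73.95→74, 128 + 36.83 = 164.83→165) → #4A4AA5
64%: (0 + 163.2 = 163.2→163, 0 + 163.2 = 163.2→163, 128 + 81.28 = 209.28→209) → #A3A3D1
66%: (0 + 168.3 = 168.3→168, 0 + 168.3 = 168.3→168, 128 + 83.82 = 211.82→212) → #A8A8D4
93%: (0 + 237.15 = 237.15→237, 0 + 237.15 = 237.15→237, 128 + 118.11 = 246.11→246) → #EDEDF6

#4A4AA5, #A3A3D1, #A8A8D4, #EDEDF6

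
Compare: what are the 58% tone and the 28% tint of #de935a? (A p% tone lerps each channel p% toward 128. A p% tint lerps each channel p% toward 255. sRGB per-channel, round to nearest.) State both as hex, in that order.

#de935a is rgb(222, 147, 90).
58% tone:
  R: 222 + 0.58×(128−222) = 222 − 54.52 = 167.48 → 167
  G: 147 − 11.02 = 135.98 → 136
  B: 90 + 0.58×(128−90) = 90 + 22.04 = 112.04 → 112
  → #a78870
28% tint:
  R: 222 + 0.28×(255−222) = 222 + 9.24 = 231.24 → 231
  G: 147 + 0.28×(255−147) = 147 + 30.24 = 177.24 → 177
  B: 90 + 46.2 = 136.2 → 136
  → #e7b188

#a78870, #e7b188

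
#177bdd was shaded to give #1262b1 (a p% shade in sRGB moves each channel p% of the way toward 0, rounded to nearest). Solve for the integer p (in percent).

#177bdd is rgb(23, 123, 221); #1262b1 is rgb(18, 98, 177).
On the B channel (widest range): 177 ≈ 221 + (p/100)(0 − 221), so p ≈ 100×(177 − 221)/(0 − 221) = -4400/-221 = 19.91.
p = 20 reproduces all three channels after rounding.

20%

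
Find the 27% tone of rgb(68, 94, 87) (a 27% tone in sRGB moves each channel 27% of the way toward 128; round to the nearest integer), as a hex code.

#546762

A 27% tone moves each channel 27% toward 128:
  R: 68 + 0.27×(128−68) = 68 + 16.2 = 84.2 → 84
  G: 94 + 9.18 = 103.18 → 103
  B: 87 + 0.27×(128−87) = 87 + 11.07 = 98.07 → 98
rgb(84, 103, 98) = #546762.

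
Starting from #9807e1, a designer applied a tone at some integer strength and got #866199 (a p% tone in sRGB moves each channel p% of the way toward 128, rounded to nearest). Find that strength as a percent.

#9807e1 is rgb(152, 7, 225); #866199 is rgb(134, 97, 153).
On the G channel (widest range): 97 ≈ 7 + (p/100)(128 − 7), so p ≈ 100×(97 − 7)/(128 − 7) = 9000/121 = 74.38.
p = 74 reproduces all three channels after rounding.

74%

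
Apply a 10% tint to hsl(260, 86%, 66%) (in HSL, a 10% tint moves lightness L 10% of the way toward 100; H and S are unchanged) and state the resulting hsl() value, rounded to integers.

L moves 10% from 66 toward 100: 66 + 3.4 = 69.4 → 69.
H and S are unchanged.

hsl(260, 86%, 69%)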